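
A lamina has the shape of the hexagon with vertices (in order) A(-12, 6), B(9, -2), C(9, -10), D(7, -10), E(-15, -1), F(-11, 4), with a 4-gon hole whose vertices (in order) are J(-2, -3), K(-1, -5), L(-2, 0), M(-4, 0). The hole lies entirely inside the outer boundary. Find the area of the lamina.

179.5

Outer boundary:
Σ = (-30) + (-72) + (-20) + (-157) + (-71) + (-18) = -368
Area = |Σ|/2 = 184.
Hole:
Apply Gauss's area formula: 2A = Σ (x_i·y_{i+1} − x_{i+1}·y_i), indices taken mod 4.
Σ = (7) + (-10) + (0) + (12) = 9
Area = |Σ|/2 = 4.5.
Net area = 184 − 4.5 = 179.5.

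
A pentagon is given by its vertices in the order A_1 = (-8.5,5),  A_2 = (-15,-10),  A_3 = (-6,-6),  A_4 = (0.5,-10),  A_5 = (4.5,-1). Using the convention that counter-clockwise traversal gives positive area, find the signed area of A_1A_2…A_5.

155.75

Apply the surveyor's formula: 2A = Σ (x_i·y_{i+1} − x_{i+1}·y_i), indices taken mod 5.
A_1→A_2: (-8.5)(-10) − (-15)(5) = 160
A_2→A_3: (-15)(-6) − (-6)(-10) = 30
A_3→A_4: (-6)(-10) − (0.5)(-6) = 63
A_4→A_5: (0.5)(-1) − (4.5)(-10) = 44.5
A_5→A_1: (4.5)(5) − (-8.5)(-1) = 14
Σ = 311.5
Signed area = Σ/2 = 155.75 (positive ⇒ counter-clockwise traversal).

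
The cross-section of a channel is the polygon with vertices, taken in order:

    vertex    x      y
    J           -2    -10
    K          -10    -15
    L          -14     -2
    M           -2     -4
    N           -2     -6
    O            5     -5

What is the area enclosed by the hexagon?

Apply Gauss's area formula: 2A = Σ (x_i·y_{i+1} − x_{i+1}·y_i), indices taken mod 6.
J→K: (-2)(-15) − (-10)(-10) = -70
K→L: (-10)(-2) − (-14)(-15) = -190
L→M: (-14)(-4) − (-2)(-2) = 52
M→N: (-2)(-6) − (-2)(-4) = 4
N→O: (-2)(-5) − (5)(-6) = 40
O→J: (5)(-10) − (-2)(-5) = -60
Σ = -224
Area = |Σ|/2 = 112.

112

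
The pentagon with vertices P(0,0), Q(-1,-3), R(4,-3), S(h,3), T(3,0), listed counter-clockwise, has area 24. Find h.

Write out the shoelace sum; only the two edges meeting at S involve h:
2·Area = [(4·3 − h·(-3)) + (h·0 − 3·3)] + 15
       = 3·h + 18 = 48
⇒ h = 10.

10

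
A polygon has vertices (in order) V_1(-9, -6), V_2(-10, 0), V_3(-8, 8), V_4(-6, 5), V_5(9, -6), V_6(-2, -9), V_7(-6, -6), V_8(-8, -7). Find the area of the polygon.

Apply the shoelace formula: 2A = Σ (x_i·y_{i+1} − x_{i+1}·y_i), indices taken mod 8.
Σ = (-60) + (-80) + (8) + (-9) + (-93) + (-42) + (-6) + (-15) = -297
Area = |Σ|/2 = 148.5.

148.5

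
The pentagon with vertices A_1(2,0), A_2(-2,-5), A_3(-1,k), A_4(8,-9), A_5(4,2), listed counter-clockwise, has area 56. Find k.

-7

Write out the shoelace sum; only the two edges meeting at A_3 involve k:
2·Area = [((-2)·k − (-1)·(-5)) + ((-1)·(-9) − 8·k)] + 38
       = -10·k + 42 = 112
⇒ k = -7.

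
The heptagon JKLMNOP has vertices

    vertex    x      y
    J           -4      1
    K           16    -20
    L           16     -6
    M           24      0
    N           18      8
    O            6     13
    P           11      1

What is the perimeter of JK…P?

|JK| = √((20)² + (-21)²) = √841 = 29
|KL| = √((0)² + (14)²) = √196 = 14
|LM| = √((8)² + (6)²) = √100 = 10
|MN| = √((-6)² + (8)²) = √100 = 10
|NO| = √((-12)² + (5)²) = √169 = 13
|OP| = √((5)² + (-12)²) = √169 = 13
|PJ| = √((-15)² + (0)²) = √225 = 15
Perimeter = 29 + 14 + 10 + 10 + 13 + 13 + 15 = 104.

104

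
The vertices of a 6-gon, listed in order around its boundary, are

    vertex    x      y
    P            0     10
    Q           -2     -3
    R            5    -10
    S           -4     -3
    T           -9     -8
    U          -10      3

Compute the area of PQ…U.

Σ = (20) + (35) + (-55) + (5) + (-107) + (-100) = -202
Area = |Σ|/2 = 101.

101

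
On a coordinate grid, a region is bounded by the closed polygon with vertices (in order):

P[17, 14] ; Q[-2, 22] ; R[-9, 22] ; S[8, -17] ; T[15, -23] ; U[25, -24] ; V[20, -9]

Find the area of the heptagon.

753.5

Cross-terms: 402, 154, -23, 71, 215, 255, 433  ⇒  Σ = 1507
Area = |Σ|/2 = 753.5.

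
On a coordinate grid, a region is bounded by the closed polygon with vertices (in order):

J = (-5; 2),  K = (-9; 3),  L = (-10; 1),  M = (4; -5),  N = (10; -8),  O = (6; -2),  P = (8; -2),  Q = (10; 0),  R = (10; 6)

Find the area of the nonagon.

Apply the shoelace formula: 2A = Σ (x_i·y_{i+1} − x_{i+1}·y_i), indices taken mod 9.
Σ = (3) + (21) + (46) + (18) + (28) + (4) + (20) + (60) + (50) = 250
Area = |Σ|/2 = 125.

125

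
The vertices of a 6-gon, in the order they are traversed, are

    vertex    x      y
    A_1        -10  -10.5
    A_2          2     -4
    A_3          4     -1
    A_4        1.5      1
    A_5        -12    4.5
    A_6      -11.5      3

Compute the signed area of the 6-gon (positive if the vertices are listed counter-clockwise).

132.875

Σ = (61) + (14) + (5.5) + (18.75) + (15.75) + (150.75) = 265.75
Signed area = Σ/2 = 132.875 (positive ⇒ counter-clockwise traversal).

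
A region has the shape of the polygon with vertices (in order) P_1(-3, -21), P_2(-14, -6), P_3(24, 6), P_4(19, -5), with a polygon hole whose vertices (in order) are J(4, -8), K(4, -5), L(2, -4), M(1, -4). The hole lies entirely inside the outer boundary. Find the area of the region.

427

Outer boundary:
Apply the surveyor's formula: 2A = Σ (x_i·y_{i+1} − x_{i+1}·y_i), indices taken mod 4.
Σ = (-276) + (60) + (-234) + (-414) = -864
Area = |Σ|/2 = 432.
Hole:
Apply Gauss's area formula: 2A = Σ (x_i·y_{i+1} − x_{i+1}·y_i), indices taken mod 4.
Cross-terms: 12, -6, -4, 8  ⇒  Σ = 10
Area = |Σ|/2 = 5.
Net area = 432 − 5 = 427.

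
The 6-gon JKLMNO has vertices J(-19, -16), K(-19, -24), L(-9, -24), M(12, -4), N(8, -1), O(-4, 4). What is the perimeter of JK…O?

90

|JK| = √((0)² + (-8)²) = √64 = 8
|KL| = √((10)² + (0)²) = √100 = 10
|LM| = √((21)² + (20)²) = √841 = 29
|MN| = √((-4)² + (3)²) = √25 = 5
|NO| = √((-12)² + (5)²) = √169 = 13
|OJ| = √((-15)² + (-20)²) = √625 = 25
Perimeter = 8 + 10 + 29 + 5 + 13 + 25 = 90.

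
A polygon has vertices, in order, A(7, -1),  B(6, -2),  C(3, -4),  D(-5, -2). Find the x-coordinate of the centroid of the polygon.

16/9

Apply the shoelace formula. First the cross-terms c_i = x_i·y_{i+1} − x_{i+1}·y_i:
  -8, -18, -26, 19  ⇒  2A = -33, A = -16.5.
Then Σ (x_i + x_{i+1})·c_i = -176, so x̄ = -176 / (6·(-16.5)) = 16/9.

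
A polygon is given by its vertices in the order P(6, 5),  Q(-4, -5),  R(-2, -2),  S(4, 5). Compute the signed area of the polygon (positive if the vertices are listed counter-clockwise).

Apply Gauss's area formula: 2A = Σ (x_i·y_{i+1} − x_{i+1}·y_i), indices taken mod 4.
Cross-terms: -10, -2, -2, -10  ⇒  Σ = -24
Signed area = Σ/2 = -12 (negative ⇒ clockwise traversal).

-12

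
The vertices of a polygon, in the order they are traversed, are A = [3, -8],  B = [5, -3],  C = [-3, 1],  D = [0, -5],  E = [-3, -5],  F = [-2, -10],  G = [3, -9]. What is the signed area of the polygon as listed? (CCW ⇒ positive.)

49

Apply the shoelace (surveyor's) formula: 2A = Σ (x_i·y_{i+1} − x_{i+1}·y_i), indices taken mod 7.
Cross-terms: 31, -4, 15, -15, 20, 48, 3  ⇒  Σ = 98
Signed area = Σ/2 = 49 (positive ⇒ counter-clockwise traversal).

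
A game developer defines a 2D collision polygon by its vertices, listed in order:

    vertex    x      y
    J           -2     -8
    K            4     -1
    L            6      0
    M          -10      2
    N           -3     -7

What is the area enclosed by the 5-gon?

69

Apply Gauss's area formula: 2A = Σ (x_i·y_{i+1} − x_{i+1}·y_i), indices taken mod 5.
Σ = (34) + (6) + (12) + (76) + (10) = 138
Area = |Σ|/2 = 69.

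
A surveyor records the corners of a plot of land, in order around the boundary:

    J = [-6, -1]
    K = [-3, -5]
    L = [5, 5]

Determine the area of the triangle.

31

Apply the shoelace (surveyor's) formula: 2A = Σ (x_i·y_{i+1} − x_{i+1}·y_i), indices taken mod 3.
J→K: (-6)(-5) − (-3)(-1) = 27
K→L: (-3)(5) − (5)(-5) = 10
L→J: (5)(-1) − (-6)(5) = 25
Σ = 62
Area = |Σ|/2 = 31.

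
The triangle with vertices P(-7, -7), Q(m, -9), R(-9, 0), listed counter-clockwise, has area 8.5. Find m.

The doubled signed area Σ (x_i y_{i+1} − x_{i+1} y_i) is linear in m.
With m=0 it equals 45; the coefficient of m is 7 (from the two edges through Q).
So 7·m + 45 = 2·8.5 = 17 ⇒ m = -4.

-4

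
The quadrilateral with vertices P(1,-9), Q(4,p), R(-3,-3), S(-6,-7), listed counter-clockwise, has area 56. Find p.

Write out the shoelace sum; only the two edges meeting at Q involve p:
2·Area = [(1·p − 4·(-9)) + (4·(-3) − (-3)·p)] + 64
       = 4·p + 88 = 112
⇒ p = 6.

6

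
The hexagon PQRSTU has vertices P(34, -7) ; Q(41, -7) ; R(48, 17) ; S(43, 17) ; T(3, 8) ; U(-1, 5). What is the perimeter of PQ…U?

120

|PQ| = √((7)² + (0)²) = √49 = 7
|QR| = √((7)² + (24)²) = √625 = 25
|RS| = √((-5)² + (0)²) = √25 = 5
|ST| = √((-40)² + (-9)²) = √1681 = 41
|TU| = √((-4)² + (-3)²) = √25 = 5
|UP| = √((35)² + (-12)²) = √1369 = 37
Perimeter = 7 + 25 + 5 + 41 + 5 + 37 = 120.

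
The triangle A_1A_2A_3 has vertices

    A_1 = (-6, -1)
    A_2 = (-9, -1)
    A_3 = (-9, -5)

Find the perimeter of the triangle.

|A_1A_2| = √((-3)² + (0)²) = √9 = 3
|A_2A_3| = √((0)² + (-4)²) = √16 = 4
|A_3A_1| = √((3)² + (4)²) = √25 = 5
Perimeter = 3 + 4 + 5 = 12.

12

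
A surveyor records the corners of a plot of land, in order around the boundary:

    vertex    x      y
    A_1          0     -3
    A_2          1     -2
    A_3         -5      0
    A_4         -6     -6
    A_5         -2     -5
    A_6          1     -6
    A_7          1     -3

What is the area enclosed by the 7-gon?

29

Σ = (3) + (-10) + (30) + (18) + (17) + (3) + (-3) = 58
Area = |Σ|/2 = 29.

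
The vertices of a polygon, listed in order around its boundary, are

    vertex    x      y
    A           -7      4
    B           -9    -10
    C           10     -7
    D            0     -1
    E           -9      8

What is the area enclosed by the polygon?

Apply the surveyor's formula: 2A = Σ (x_i·y_{i+1} − x_{i+1}·y_i), indices taken mod 5.
Σ = (106) + (163) + (-10) + (-9) + (20) = 270
Area = |Σ|/2 = 135.

135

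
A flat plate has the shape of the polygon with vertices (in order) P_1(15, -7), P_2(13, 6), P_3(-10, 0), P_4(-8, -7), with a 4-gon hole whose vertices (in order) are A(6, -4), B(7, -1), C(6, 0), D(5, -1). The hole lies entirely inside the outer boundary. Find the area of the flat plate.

232

Outer boundary:
Apply the shoelace formula: 2A = Σ (x_i·y_{i+1} − x_{i+1}·y_i), indices taken mod 4.
P_1→P_2: (15)(6) − (13)(-7) = 181
P_2→P_3: (13)(0) − (-10)(6) = 60
P_3→P_4: (-10)(-7) − (-8)(0) = 70
P_4→P_1: (-8)(-7) − (15)(-7) = 161
Σ = 472
Area = |Σ|/2 = 236.
Hole:
Apply the shoelace (surveyor's) formula: 2A = Σ (x_i·y_{i+1} − x_{i+1}·y_i), indices taken mod 4.
Σ = (22) + (6) + (-6) + (-14) = 8
Area = |Σ|/2 = 4.
Net area = 236 − 4 = 232.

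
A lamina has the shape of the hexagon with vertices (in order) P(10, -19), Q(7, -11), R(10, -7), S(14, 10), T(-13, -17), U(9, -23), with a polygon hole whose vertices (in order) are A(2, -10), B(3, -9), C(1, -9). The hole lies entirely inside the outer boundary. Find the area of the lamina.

341.5

Outer boundary:
Σ = (23) + (61) + (198) + (-108) + (452) + (59) = 685
Area = |Σ|/2 = 342.5.
Hole:
Apply the shoelace (surveyor's) formula: 2A = Σ (x_i·y_{i+1} − x_{i+1}·y_i), indices taken mod 3.
Σ = (12) + (-18) + (8) = 2
Area = |Σ|/2 = 1.
Net area = 342.5 − 1 = 341.5.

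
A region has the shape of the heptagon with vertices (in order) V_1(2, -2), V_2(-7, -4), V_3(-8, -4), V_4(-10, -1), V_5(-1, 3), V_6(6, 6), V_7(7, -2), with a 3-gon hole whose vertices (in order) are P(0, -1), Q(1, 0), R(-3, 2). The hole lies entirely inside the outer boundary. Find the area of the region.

85.5

Outer boundary:
Apply Gauss's area formula: 2A = Σ (x_i·y_{i+1} − x_{i+1}·y_i), indices taken mod 7.
Σ = (-22) + (-4) + (-32) + (-31) + (-24) + (-54) + (-10) = -177
Area = |Σ|/2 = 88.5.
Hole:
P→Q: (0)(0) − (1)(-1) = 1
Q→R: (1)(2) − (-3)(0) = 2
R→P: (-3)(-1) − (0)(2) = 3
Σ = 6
Area = |Σ|/2 = 3.
Net area = 88.5 − 3 = 85.5.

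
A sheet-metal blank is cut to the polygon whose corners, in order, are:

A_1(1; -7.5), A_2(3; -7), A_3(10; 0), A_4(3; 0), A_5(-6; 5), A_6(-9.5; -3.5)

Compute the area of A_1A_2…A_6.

121.875

Apply the surveyor's formula: 2A = Σ (x_i·y_{i+1} − x_{i+1}·y_i), indices taken mod 6.
Cross-terms: 15.5, 70, 0, 15, 68.5, 74.75  ⇒  Σ = 243.75
Area = |Σ|/2 = 121.875.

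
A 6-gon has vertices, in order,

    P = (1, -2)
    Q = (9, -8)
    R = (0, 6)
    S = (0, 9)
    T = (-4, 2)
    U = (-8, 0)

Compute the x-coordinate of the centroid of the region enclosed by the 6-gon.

Apply the shoelace (surveyor's) formula. First the cross-terms c_i = x_i·y_{i+1} − x_{i+1}·y_i:
  10, 54, 0, 36, 16, 16  ⇒  2A = 132, A = 66.
Then Σ (x_i + x_{i+1})·c_i = 138, so x̄ = 138 / (6·66) = 23/66.

23/66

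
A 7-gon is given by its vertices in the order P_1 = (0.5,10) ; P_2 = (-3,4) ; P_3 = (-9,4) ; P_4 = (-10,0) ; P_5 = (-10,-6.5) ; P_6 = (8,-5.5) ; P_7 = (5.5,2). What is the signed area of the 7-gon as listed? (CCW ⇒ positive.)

Apply the surveyor's formula: 2A = Σ (x_i·y_{i+1} − x_{i+1}·y_i), indices taken mod 7.
Σ = (32) + (24) + (40) + (65) + (107) + (46.25) + (54) = 368.25
Signed area = Σ/2 = 184.125 (positive ⇒ counter-clockwise traversal).

184.125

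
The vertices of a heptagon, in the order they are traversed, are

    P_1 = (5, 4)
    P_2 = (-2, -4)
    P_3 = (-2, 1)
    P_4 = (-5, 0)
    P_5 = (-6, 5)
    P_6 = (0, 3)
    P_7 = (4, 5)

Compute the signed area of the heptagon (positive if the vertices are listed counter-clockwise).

Apply the shoelace (surveyor's) formula: 2A = Σ (x_i·y_{i+1} − x_{i+1}·y_i), indices taken mod 7.
Cross-terms: -12, -10, 5, -25, -18, -12, -9  ⇒  Σ = -81
Signed area = Σ/2 = -40.5 (negative ⇒ clockwise traversal).

-40.5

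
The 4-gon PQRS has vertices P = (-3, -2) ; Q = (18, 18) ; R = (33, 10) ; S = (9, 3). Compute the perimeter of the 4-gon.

84

|PQ| = √((21)² + (20)²) = √841 = 29
|QR| = √((15)² + (-8)²) = √289 = 17
|RS| = √((-24)² + (-7)²) = √625 = 25
|SP| = √((-12)² + (-5)²) = √169 = 13
Perimeter = 29 + 17 + 25 + 13 = 84.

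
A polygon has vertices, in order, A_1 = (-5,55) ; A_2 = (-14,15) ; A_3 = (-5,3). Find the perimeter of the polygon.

108

|A_1A_2| = √((-9)² + (-40)²) = √1681 = 41
|A_2A_3| = √((9)² + (-12)²) = √225 = 15
|A_3A_1| = √((0)² + (52)²) = √2704 = 52
Perimeter = 41 + 15 + 52 = 108.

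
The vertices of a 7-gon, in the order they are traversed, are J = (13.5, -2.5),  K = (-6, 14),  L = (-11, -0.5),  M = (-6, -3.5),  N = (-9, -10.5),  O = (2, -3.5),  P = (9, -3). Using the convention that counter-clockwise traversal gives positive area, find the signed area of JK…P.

247

Apply the shoelace (surveyor's) formula: 2A = Σ (x_i·y_{i+1} − x_{i+1}·y_i), indices taken mod 7.
Σ = (174) + (157) + (35.5) + (31.5) + (52.5) + (25.5) + (18) = 494
Signed area = Σ/2 = 247 (positive ⇒ counter-clockwise traversal).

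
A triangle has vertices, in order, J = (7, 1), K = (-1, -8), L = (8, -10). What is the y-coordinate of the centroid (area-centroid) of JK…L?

Apply the surveyor's formula. First the cross-terms c_i = x_i·y_{i+1} − x_{i+1}·y_i:
  -55, 74, 78  ⇒  2A = 97, A = 48.5.
Then Σ (y_i + y_{i+1})·c_i = -1649, so ȳ = -1649 / (6·48.5) = -17/3.

-17/3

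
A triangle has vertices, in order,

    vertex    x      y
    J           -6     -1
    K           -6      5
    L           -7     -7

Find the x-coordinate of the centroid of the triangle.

Apply the shoelace (surveyor's) formula. First the cross-terms c_i = x_i·y_{i+1} − x_{i+1}·y_i:
  -36, 77, -35  ⇒  2A = 6, A = 3.
Then Σ (x_i + x_{i+1})·c_i = -114, so x̄ = -114 / (6·3) = -19/3.

-19/3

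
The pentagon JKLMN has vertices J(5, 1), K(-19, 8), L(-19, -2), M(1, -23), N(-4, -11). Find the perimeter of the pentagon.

|JK| = √((-24)² + (7)²) = √625 = 25
|KL| = √((0)² + (-10)²) = √100 = 10
|LM| = √((20)² + (-21)²) = √841 = 29
|MN| = √((-5)² + (12)²) = √169 = 13
|NJ| = √((9)² + (12)²) = √225 = 15
Perimeter = 25 + 10 + 29 + 13 + 15 = 92.

92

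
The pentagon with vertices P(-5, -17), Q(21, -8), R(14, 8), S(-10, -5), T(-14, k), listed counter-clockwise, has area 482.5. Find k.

Write out the shoelace sum; only the two edges meeting at T involve k:
2·Area = [((-10)·k − (-14)·(-5)) + ((-14)·(-17) − (-5)·k)] + 687
       = -5·k + 855 = 965
⇒ k = -22.

-22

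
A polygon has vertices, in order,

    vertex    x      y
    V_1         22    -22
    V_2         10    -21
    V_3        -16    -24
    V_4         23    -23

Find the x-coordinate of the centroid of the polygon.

1076/153

Apply the shoelace (surveyor's) formula. First the cross-terms c_i = x_i·y_{i+1} − x_{i+1}·y_i:
  -242, -576, 920, 0  ⇒  2A = 102, A = 51.
Then Σ (x_i + x_{i+1})·c_i = 2152, so x̄ = 2152 / (6·51) = 1076/153.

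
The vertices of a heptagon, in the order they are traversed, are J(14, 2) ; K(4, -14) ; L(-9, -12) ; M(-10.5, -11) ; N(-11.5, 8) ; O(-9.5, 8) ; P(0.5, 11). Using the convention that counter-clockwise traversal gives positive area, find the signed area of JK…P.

-446.5

Apply the surveyor's formula: 2A = Σ (x_i·y_{i+1} − x_{i+1}·y_i), indices taken mod 7.
Cross-terms: -204, -174, -27, -210.5, -16, -108.5, -153  ⇒  Σ = -893
Signed area = Σ/2 = -446.5 (negative ⇒ clockwise traversal).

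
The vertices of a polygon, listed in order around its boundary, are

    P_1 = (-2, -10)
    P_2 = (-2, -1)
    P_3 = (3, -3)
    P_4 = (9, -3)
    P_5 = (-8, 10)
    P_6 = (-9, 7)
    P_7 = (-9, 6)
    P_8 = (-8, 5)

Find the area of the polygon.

105.5

Apply Gauss's area formula: 2A = Σ (x_i·y_{i+1} − x_{i+1}·y_i), indices taken mod 8.
P_1→P_2: (-2)(-1) − (-2)(-10) = -18
P_2→P_3: (-2)(-3) − (3)(-1) = 9
P_3→P_4: (3)(-3) − (9)(-3) = 18
P_4→P_5: (9)(10) − (-8)(-3) = 66
P_5→P_6: (-8)(7) − (-9)(10) = 34
P_6→P_7: (-9)(6) − (-9)(7) = 9
P_7→P_8: (-9)(5) − (-8)(6) = 3
P_8→P_1: (-8)(-10) − (-2)(5) = 90
Σ = 211
Area = |Σ|/2 = 105.5.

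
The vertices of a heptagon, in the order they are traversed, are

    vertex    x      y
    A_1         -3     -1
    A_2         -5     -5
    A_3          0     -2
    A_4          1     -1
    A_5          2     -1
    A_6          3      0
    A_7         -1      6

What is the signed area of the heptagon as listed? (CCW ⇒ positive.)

31.5

A_1→A_2: (-3)(-5) − (-5)(-1) = 10
A_2→A_3: (-5)(-2) − (0)(-5) = 10
A_3→A_4: (0)(-1) − (1)(-2) = 2
A_4→A_5: (1)(-1) − (2)(-1) = 1
A_5→A_6: (2)(0) − (3)(-1) = 3
A_6→A_7: (3)(6) − (-1)(0) = 18
A_7→A_1: (-1)(-1) − (-3)(6) = 19
Σ = 63
Signed area = Σ/2 = 31.5 (positive ⇒ counter-clockwise traversal).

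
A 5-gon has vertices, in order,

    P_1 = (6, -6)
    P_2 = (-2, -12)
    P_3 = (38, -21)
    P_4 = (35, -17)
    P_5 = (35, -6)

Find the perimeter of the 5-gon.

|P_1P_2| = √((-8)² + (-6)²) = √100 = 10
|P_2P_3| = √((40)² + (-9)²) = √1681 = 41
|P_3P_4| = √((-3)² + (4)²) = √25 = 5
|P_4P_5| = √((0)² + (11)²) = √121 = 11
|P_5P_1| = √((-29)² + (0)²) = √841 = 29
Perimeter = 10 + 41 + 5 + 11 + 29 = 96.

96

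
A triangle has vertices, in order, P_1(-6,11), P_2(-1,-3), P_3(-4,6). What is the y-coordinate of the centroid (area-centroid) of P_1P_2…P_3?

Apply the surveyor's formula. First the cross-terms c_i = x_i·y_{i+1} − x_{i+1}·y_i:
  29, -18, -8  ⇒  2A = 3, A = 1.5.
Then Σ (y_i + y_{i+1})·c_i = 42, so ȳ = 42 / (6·1.5) = 14/3.

14/3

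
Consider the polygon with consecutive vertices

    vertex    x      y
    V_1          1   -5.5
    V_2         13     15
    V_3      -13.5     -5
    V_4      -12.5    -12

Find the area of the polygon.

Σ = (86.5) + (137.5) + (99.5) + (80.75) = 404.25
Area = |Σ|/2 = 202.125.

202.125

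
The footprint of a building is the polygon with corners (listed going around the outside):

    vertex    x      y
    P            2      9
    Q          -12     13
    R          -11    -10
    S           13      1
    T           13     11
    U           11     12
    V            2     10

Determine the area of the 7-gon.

382.5

Apply Gauss's area formula: 2A = Σ (x_i·y_{i+1} − x_{i+1}·y_i), indices taken mod 7.
Cross-terms: 134, 263, 119, 130, 35, 86, -2  ⇒  Σ = 765
Area = |Σ|/2 = 382.5.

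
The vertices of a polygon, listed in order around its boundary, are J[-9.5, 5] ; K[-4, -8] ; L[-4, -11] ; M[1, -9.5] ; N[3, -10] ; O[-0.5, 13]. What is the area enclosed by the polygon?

Apply Gauss's area formula: 2A = Σ (x_i·y_{i+1} − x_{i+1}·y_i), indices taken mod 6.
Cross-terms: 96, 12, 49, 18.5, 34, 121  ⇒  Σ = 330.5
Area = |Σ|/2 = 165.25.

165.25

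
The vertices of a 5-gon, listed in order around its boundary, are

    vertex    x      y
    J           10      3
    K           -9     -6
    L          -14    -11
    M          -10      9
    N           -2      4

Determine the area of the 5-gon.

J→K: (10)(-6) − (-9)(3) = -33
K→L: (-9)(-11) − (-14)(-6) = 15
L→M: (-14)(9) − (-10)(-11) = -236
M→N: (-10)(4) − (-2)(9) = -22
N→J: (-2)(3) − (10)(4) = -46
Σ = -322
Area = |Σ|/2 = 161.

161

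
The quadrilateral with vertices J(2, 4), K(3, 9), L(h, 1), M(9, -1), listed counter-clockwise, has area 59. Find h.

-8

The doubled signed area Σ (x_i y_{i+1} − x_{i+1} y_i) is linear in h.
With h=0 it equals 38; the coefficient of h is -10 (from the two edges through L).
So -10·h + 38 = 2·59 = 118 ⇒ h = -8.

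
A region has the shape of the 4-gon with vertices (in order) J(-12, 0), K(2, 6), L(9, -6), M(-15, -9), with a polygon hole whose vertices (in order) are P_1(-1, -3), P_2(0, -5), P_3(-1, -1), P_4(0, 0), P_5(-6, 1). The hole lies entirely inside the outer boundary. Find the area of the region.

Outer boundary:
Cross-terms: -72, -66, -171, -108  ⇒  Σ = -417
Area = |Σ|/2 = 208.5.
Hole:
Σ = (5) + (-5) + (0) + (0) + (19) = 19
Area = |Σ|/2 = 9.5.
Net area = 208.5 − 9.5 = 199.

199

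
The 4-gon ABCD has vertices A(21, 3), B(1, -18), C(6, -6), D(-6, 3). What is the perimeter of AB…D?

84

|AB| = √((-20)² + (-21)²) = √841 = 29
|BC| = √((5)² + (12)²) = √169 = 13
|CD| = √((-12)² + (9)²) = √225 = 15
|DA| = √((27)² + (0)²) = √729 = 27
Perimeter = 29 + 13 + 15 + 27 = 84.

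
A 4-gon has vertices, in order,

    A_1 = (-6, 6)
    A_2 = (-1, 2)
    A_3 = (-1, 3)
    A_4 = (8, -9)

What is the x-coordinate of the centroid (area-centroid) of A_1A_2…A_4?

Apply the shoelace (surveyor's) formula. First the cross-terms c_i = x_i·y_{i+1} − x_{i+1}·y_i:
  -6, -1, -15, -6  ⇒  2A = -28, A = -14.
Then Σ (x_i + x_{i+1})·c_i = -73, so x̄ = -73 / (6·(-14)) = 73/84.

73/84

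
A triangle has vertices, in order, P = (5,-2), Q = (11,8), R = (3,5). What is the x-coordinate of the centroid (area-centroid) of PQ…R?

19/3

Apply the shoelace formula. First the cross-terms c_i = x_i·y_{i+1} − x_{i+1}·y_i:
  62, 31, -31  ⇒  2A = 62, A = 31.
Then Σ (x_i + x_{i+1})·c_i = 1178, so x̄ = 1178 / (6·31) = 19/3.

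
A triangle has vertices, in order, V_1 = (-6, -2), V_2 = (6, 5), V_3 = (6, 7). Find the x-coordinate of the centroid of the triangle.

Apply the surveyor's formula. First the cross-terms c_i = x_i·y_{i+1} − x_{i+1}·y_i:
  -18, 12, 30  ⇒  2A = 24, A = 12.
Then Σ (x_i + x_{i+1})·c_i = 144, so x̄ = 144 / (6·12) = 2.

2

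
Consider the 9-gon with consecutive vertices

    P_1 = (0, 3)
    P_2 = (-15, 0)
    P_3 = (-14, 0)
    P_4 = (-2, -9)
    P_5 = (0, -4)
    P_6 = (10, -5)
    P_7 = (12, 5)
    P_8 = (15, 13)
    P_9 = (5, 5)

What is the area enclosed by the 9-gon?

217.5

Apply the surveyor's formula: 2A = Σ (x_i·y_{i+1} − x_{i+1}·y_i), indices taken mod 9.
Σ = (45) + (0) + (126) + (8) + (40) + (110) + (81) + (10) + (15) = 435
Area = |Σ|/2 = 217.5.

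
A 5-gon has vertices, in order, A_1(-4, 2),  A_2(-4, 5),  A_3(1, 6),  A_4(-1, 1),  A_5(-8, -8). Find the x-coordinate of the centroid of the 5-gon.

-205/66

Apply the shoelace formula. First the cross-terms c_i = x_i·y_{i+1} − x_{i+1}·y_i:
  -12, -29, 7, 16, -48  ⇒  2A = -66, A = -33.
Then Σ (x_i + x_{i+1})·c_i = 615, so x̄ = 615 / (6·(-33)) = -205/66.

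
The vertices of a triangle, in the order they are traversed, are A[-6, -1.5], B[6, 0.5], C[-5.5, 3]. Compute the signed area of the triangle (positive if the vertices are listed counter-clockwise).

26.5

Apply the surveyor's formula: 2A = Σ (x_i·y_{i+1} − x_{i+1}·y_i), indices taken mod 3.
Cross-terms: 6, 20.75, 26.25  ⇒  Σ = 53
Signed area = Σ/2 = 26.5 (positive ⇒ counter-clockwise traversal).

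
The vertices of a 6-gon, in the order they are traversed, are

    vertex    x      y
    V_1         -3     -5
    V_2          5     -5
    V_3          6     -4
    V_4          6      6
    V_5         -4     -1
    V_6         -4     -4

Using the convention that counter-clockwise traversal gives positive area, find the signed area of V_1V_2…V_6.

Apply the shoelace (surveyor's) formula: 2A = Σ (x_i·y_{i+1} − x_{i+1}·y_i), indices taken mod 6.
Σ = (40) + (10) + (60) + (18) + (12) + (8) = 148
Signed area = Σ/2 = 74 (positive ⇒ counter-clockwise traversal).

74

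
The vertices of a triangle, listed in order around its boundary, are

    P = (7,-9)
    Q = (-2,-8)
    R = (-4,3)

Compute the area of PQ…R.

Cross-terms: -74, -38, 15  ⇒  Σ = -97
Area = |Σ|/2 = 48.5.

48.5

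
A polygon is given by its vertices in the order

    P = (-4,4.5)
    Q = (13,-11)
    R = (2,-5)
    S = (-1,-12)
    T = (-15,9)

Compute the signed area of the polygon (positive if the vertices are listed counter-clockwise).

-153.5

Σ = (-14.5) + (-43) + (-29) + (-189) + (-31.5) = -307
Signed area = Σ/2 = -153.5 (negative ⇒ clockwise traversal).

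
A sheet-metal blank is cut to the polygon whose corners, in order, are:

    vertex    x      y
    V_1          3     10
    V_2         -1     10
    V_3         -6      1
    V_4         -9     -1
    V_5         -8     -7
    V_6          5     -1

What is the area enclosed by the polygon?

Apply the shoelace (surveyor's) formula: 2A = Σ (x_i·y_{i+1} − x_{i+1}·y_i), indices taken mod 6.
Σ = (40) + (59) + (15) + (55) + (43) + (53) = 265
Area = |Σ|/2 = 132.5.

132.5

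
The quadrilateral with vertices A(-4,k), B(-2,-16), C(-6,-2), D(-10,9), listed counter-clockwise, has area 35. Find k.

Write out the shoelace sum; only the two edges meeting at A involve k:
2·Area = [((-10)·k − (-4)·9) + ((-4)·(-16) − (-2)·k)] + -166
       = -8·k + -66 = 70
⇒ k = -17.

-17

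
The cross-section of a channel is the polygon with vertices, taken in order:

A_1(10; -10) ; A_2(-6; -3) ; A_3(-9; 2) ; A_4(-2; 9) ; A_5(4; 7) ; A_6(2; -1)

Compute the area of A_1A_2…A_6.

142

Apply Gauss's area formula: 2A = Σ (x_i·y_{i+1} − x_{i+1}·y_i), indices taken mod 6.
Σ = (-90) + (-39) + (-77) + (-50) + (-18) + (-10) = -284
Area = |Σ|/2 = 142.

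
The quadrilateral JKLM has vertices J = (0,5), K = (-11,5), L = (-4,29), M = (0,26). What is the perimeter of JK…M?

|JK| = √((-11)² + (0)²) = √121 = 11
|KL| = √((7)² + (24)²) = √625 = 25
|LM| = √((4)² + (-3)²) = √25 = 5
|MJ| = √((0)² + (-21)²) = √441 = 21
Perimeter = 11 + 25 + 5 + 21 = 62.

62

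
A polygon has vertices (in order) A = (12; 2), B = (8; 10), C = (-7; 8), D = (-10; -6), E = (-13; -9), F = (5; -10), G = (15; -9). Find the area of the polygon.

395

Σ = (104) + (134) + (122) + (12) + (175) + (105) + (138) = 790
Area = |Σ|/2 = 395.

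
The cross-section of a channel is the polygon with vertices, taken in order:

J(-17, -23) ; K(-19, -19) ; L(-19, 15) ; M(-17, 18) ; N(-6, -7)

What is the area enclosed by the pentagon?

300.5

Apply the surveyor's formula: 2A = Σ (x_i·y_{i+1} − x_{i+1}·y_i), indices taken mod 5.
Σ = (-114) + (-646) + (-87) + (227) + (19) = -601
Area = |Σ|/2 = 300.5.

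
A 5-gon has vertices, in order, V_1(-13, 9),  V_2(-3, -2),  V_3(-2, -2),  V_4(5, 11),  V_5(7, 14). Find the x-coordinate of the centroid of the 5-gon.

Apply the shoelace formula. First the cross-terms c_i = x_i·y_{i+1} − x_{i+1}·y_i:
  53, 2, -12, -7, 245  ⇒  2A = 281, A = 140.5.
Then Σ (x_i + x_{i+1})·c_i = -2448, so x̄ = -2448 / (6·140.5) = -816/281.

-816/281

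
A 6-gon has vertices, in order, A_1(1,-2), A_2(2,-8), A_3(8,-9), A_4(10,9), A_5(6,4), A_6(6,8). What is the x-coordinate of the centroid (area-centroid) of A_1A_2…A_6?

Apply Gauss's area formula. First the cross-terms c_i = x_i·y_{i+1} − x_{i+1}·y_i:
  -4, 46, 162, -14, 24, -20  ⇒  2A = 194, A = 97.
Then Σ (x_i + x_{i+1})·c_i = 3288, so x̄ = 3288 / (6·97) = 548/97.

548/97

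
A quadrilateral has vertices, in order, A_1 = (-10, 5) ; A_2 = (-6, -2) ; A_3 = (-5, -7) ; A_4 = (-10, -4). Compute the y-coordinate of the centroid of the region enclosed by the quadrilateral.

-161/87

Apply the shoelace formula. First the cross-terms c_i = x_i·y_{i+1} − x_{i+1}·y_i:
  50, 32, -50, -90  ⇒  2A = -58, A = -29.
Then Σ (y_i + y_{i+1})·c_i = 322, so ȳ = 322 / (6·(-29)) = -161/87.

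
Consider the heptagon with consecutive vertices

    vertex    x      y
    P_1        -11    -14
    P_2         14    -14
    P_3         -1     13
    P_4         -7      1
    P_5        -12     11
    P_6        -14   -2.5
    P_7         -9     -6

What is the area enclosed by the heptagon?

424.25

Apply the surveyor's formula: 2A = Σ (x_i·y_{i+1} − x_{i+1}·y_i), indices taken mod 7.
Σ = (350) + (168) + (90) + (-65) + (184) + (61.5) + (60) = 848.5
Area = |Σ|/2 = 424.25.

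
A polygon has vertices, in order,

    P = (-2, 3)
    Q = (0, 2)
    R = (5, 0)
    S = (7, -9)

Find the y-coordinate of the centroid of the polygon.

Apply Gauss's area formula. First the cross-terms c_i = x_i·y_{i+1} − x_{i+1}·y_i:
  -4, -10, -45, 3  ⇒  2A = -56, A = -28.
Then Σ (y_i + y_{i+1})·c_i = 347, so ȳ = 347 / (6·(-28)) = -347/168.

-347/168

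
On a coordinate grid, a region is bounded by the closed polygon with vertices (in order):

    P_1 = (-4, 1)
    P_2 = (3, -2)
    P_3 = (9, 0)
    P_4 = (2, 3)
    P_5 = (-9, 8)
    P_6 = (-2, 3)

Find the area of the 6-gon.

P_1→P_2: (-4)(-2) − (3)(1) = 5
P_2→P_3: (3)(0) − (9)(-2) = 18
P_3→P_4: (9)(3) − (2)(0) = 27
P_4→P_5: (2)(8) − (-9)(3) = 43
P_5→P_6: (-9)(3) − (-2)(8) = -11
P_6→P_1: (-2)(1) − (-4)(3) = 10
Σ = 92
Area = |Σ|/2 = 46.

46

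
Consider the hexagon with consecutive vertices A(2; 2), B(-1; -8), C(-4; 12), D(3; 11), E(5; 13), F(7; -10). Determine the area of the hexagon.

130.5

Σ = (-14) + (-44) + (-80) + (-16) + (-141) + (34) = -261
Area = |Σ|/2 = 130.5.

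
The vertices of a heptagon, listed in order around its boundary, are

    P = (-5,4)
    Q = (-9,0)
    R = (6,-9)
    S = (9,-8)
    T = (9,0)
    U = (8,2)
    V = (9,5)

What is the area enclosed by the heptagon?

161.5

Apply the shoelace formula: 2A = Σ (x_i·y_{i+1} − x_{i+1}·y_i), indices taken mod 7.
Σ = (36) + (81) + (33) + (72) + (18) + (22) + (61) = 323
Area = |Σ|/2 = 161.5.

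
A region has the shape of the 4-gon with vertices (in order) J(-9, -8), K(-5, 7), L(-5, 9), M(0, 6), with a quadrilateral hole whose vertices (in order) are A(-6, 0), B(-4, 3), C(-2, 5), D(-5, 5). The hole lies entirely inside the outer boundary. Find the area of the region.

38

Outer boundary:
Σ = (-103) + (-10) + (-30) + (54) = -89
Area = |Σ|/2 = 44.5.
Hole:
Σ = (-18) + (-14) + (15) + (30) = 13
Area = |Σ|/2 = 6.5.
Net area = 44.5 − 6.5 = 38.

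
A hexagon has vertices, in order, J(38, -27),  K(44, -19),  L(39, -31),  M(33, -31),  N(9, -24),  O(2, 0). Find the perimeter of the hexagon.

|JK| = √((6)² + (8)²) = √100 = 10
|KL| = √((-5)² + (-12)²) = √169 = 13
|LM| = √((-6)² + (0)²) = √36 = 6
|MN| = √((-24)² + (7)²) = √625 = 25
|NO| = √((-7)² + (24)²) = √625 = 25
|OJ| = √((36)² + (-27)²) = √2025 = 45
Perimeter = 10 + 13 + 6 + 25 + 25 + 45 = 124.

124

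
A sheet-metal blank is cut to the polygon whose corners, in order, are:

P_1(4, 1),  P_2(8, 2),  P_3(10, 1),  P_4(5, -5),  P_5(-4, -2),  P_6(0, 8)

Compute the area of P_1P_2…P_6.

Σ = (0) + (-12) + (-55) + (-30) + (-32) + (-32) = -161
Area = |Σ|/2 = 80.5.

80.5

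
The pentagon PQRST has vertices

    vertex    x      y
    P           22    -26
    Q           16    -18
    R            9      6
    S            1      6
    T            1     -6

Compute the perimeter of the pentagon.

|PQ| = √((-6)² + (8)²) = √100 = 10
|QR| = √((-7)² + (24)²) = √625 = 25
|RS| = √((-8)² + (0)²) = √64 = 8
|ST| = √((0)² + (-12)²) = √144 = 12
|TP| = √((21)² + (-20)²) = √841 = 29
Perimeter = 10 + 25 + 8 + 12 + 29 = 84.

84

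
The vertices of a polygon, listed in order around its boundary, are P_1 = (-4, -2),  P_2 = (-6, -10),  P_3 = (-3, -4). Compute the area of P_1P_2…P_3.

Σ = (28) + (-6) + (-10) = 12
Area = |Σ|/2 = 6.

6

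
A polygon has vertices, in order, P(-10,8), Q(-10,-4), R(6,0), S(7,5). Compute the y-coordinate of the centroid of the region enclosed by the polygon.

Apply the shoelace formula. First the cross-terms c_i = x_i·y_{i+1} − x_{i+1}·y_i:
  120, 24, 30, 106  ⇒  2A = 280, A = 140.
Then Σ (y_i + y_{i+1})·c_i = 1912, so ȳ = 1912 / (6·140) = 239/105.

239/105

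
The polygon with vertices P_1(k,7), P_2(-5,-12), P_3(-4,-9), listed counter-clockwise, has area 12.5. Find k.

Write out the shoelace sum; only the two edges meeting at P_1 involve k:
2·Area = [((-4)·7 − k·(-9)) + (k·(-12) − (-5)·7)] + -3
       = -3·k + 4 = 25
⇒ k = -7.

-7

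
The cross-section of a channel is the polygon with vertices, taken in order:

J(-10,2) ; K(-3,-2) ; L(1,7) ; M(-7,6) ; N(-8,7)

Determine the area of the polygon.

57.5

Apply Gauss's area formula: 2A = Σ (x_i·y_{i+1} − x_{i+1}·y_i), indices taken mod 5.
Σ = (26) + (-19) + (55) + (-1) + (54) = 115
Area = |Σ|/2 = 57.5.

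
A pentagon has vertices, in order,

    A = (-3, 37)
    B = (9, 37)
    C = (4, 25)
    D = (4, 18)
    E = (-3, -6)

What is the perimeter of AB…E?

100

|AB| = √((12)² + (0)²) = √144 = 12
|BC| = √((-5)² + (-12)²) = √169 = 13
|CD| = √((0)² + (-7)²) = √49 = 7
|DE| = √((-7)² + (-24)²) = √625 = 25
|EA| = √((0)² + (43)²) = √1849 = 43
Perimeter = 12 + 13 + 7 + 25 + 43 = 100.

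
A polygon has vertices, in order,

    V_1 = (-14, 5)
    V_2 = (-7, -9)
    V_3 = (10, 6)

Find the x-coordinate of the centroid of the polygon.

-11/3

Apply the shoelace formula. First the cross-terms c_i = x_i·y_{i+1} − x_{i+1}·y_i:
  161, 48, 134  ⇒  2A = 343, A = 171.5.
Then Σ (x_i + x_{i+1})·c_i = -3773, so x̄ = -3773 / (6·171.5) = -11/3.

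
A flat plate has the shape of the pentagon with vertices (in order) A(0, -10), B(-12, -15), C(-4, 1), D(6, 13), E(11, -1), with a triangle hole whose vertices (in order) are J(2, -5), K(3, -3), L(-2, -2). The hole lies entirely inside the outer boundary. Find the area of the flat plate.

Outer boundary:
Apply the shoelace (surveyor's) formula: 2A = Σ (x_i·y_{i+1} − x_{i+1}·y_i), indices taken mod 5.
Σ = (-120) + (-72) + (-58) + (-149) + (-110) = -509
Area = |Σ|/2 = 254.5.
Hole:
Apply the shoelace formula: 2A = Σ (x_i·y_{i+1} − x_{i+1}·y_i), indices taken mod 3.
Σ = (9) + (-12) + (14) = 11
Area = |Σ|/2 = 5.5.
Net area = 254.5 − 5.5 = 249.

249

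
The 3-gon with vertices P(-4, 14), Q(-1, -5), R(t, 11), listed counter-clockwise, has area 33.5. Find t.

0

Write out the shoelace sum; only the two edges meeting at R involve t:
2·Area = [((-1)·11 − t·(-5)) + (t·14 − (-4)·11)] + 34
       = 19·t + 67 = 67
⇒ t = 0.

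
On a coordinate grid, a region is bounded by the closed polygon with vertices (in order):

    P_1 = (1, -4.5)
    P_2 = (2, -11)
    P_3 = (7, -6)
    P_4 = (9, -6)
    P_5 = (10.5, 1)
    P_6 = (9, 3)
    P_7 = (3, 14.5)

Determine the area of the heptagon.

131.5

Apply the shoelace (surveyor's) formula: 2A = Σ (x_i·y_{i+1} − x_{i+1}·y_i), indices taken mod 7.
Σ = (-2) + (65) + (12) + (72) + (22.5) + (121.5) + (-28) = 263
Area = |Σ|/2 = 131.5.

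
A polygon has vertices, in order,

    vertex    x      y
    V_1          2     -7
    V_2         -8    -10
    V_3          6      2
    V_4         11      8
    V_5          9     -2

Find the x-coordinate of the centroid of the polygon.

191/53

Apply Gauss's area formula. First the cross-terms c_i = x_i·y_{i+1} − x_{i+1}·y_i:
  -76, 44, 26, -94, -59  ⇒  2A = -159, A = -79.5.
Then Σ (x_i + x_{i+1})·c_i = -1719, so x̄ = -1719 / (6·(-79.5)) = 191/53.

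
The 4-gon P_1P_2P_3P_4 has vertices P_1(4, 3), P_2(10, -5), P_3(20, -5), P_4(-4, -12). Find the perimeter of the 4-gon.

|P_1P_2| = √((6)² + (-8)²) = √100 = 10
|P_2P_3| = √((10)² + (0)²) = √100 = 10
|P_3P_4| = √((-24)² + (-7)²) = √625 = 25
|P_4P_1| = √((8)² + (15)²) = √289 = 17
Perimeter = 10 + 10 + 25 + 17 = 62.

62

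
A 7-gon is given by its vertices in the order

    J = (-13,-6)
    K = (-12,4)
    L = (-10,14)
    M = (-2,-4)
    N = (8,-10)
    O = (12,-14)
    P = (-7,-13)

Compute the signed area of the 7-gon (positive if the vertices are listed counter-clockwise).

Apply the shoelace formula: 2A = Σ (x_i·y_{i+1} − x_{i+1}·y_i), indices taken mod 7.
Σ = (-124) + (-128) + (68) + (52) + (8) + (-254) + (-127) = -505
Signed area = Σ/2 = -252.5 (negative ⇒ clockwise traversal).

-252.5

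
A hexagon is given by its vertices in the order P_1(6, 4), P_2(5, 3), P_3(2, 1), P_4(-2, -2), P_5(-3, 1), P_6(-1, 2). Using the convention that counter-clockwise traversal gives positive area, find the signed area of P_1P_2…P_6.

-17

P_1→P_2: (6)(3) − (5)(4) = -2
P_2→P_3: (5)(1) − (2)(3) = -1
P_3→P_4: (2)(-2) − (-2)(1) = -2
P_4→P_5: (-2)(1) − (-3)(-2) = -8
P_5→P_6: (-3)(2) − (-1)(1) = -5
P_6→P_1: (-1)(4) − (6)(2) = -16
Σ = -34
Signed area = Σ/2 = -17 (negative ⇒ clockwise traversal).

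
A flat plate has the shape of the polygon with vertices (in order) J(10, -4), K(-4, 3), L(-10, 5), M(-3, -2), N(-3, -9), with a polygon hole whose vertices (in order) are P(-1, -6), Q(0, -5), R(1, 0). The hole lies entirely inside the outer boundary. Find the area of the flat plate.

89

Outer boundary:
Apply the shoelace formula: 2A = Σ (x_i·y_{i+1} − x_{i+1}·y_i), indices taken mod 5.
J→K: (10)(3) − (-4)(-4) = 14
K→L: (-4)(5) − (-10)(3) = 10
L→M: (-10)(-2) − (-3)(5) = 35
M→N: (-3)(-9) − (-3)(-2) = 21
N→J: (-3)(-4) − (10)(-9) = 102
Σ = 182
Area = |Σ|/2 = 91.
Hole:
Σ = (5) + (5) + (-6) = 4
Area = |Σ|/2 = 2.
Net area = 91 − 2 = 89.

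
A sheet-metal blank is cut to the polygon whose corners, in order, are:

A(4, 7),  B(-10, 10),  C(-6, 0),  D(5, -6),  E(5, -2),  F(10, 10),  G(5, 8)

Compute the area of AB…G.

164.5

Σ = (110) + (60) + (36) + (20) + (70) + (30) + (3) = 329
Area = |Σ|/2 = 164.5.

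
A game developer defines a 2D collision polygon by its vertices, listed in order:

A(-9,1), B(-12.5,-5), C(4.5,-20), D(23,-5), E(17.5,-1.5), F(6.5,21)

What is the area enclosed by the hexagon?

Cross-terms: 57.5, 272.5, 437.5, 53, 377.25, 195.5  ⇒  Σ = 1393.25
Area = |Σ|/2 = 696.625.

696.625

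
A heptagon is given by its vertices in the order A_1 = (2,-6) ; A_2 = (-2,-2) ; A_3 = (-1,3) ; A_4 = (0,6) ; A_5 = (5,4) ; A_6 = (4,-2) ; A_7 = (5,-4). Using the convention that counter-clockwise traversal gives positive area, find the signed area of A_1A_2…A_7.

-57

Apply the shoelace (surveyor's) formula: 2A = Σ (x_i·y_{i+1} − x_{i+1}·y_i), indices taken mod 7.
Cross-terms: -16, -8, -6, -30, -26, -6, -22  ⇒  Σ = -114
Signed area = Σ/2 = -57 (negative ⇒ clockwise traversal).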